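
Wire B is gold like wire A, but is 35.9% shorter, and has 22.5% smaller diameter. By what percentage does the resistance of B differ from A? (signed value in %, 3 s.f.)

R ∝ L/d², so R_B/R_A = (1 − 35.9/100) × (1 − 22.5/100)⁻²
= 0.641 × 1.665 = 1.067
(R_B − R_A)/R_A = 1.067 − 1 = 6.72%

6.72%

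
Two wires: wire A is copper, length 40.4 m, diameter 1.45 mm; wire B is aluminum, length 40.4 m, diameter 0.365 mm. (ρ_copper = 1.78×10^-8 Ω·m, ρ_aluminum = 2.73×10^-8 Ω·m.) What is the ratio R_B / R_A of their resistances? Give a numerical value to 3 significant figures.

R ∝ ρL/d², so R_B/R_A = (ρ_B/ρ_A) × (d_A/d_B)²
= (2.73×10^-8/1.78×10^-8) × (1.45/0.365)² = 24.2

24.2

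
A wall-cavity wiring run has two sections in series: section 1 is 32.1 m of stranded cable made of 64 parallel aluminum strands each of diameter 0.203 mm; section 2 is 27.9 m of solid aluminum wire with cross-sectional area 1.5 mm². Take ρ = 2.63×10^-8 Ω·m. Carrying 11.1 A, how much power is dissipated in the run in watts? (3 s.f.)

Section 1: A_strand = π(1.0150e-04)² = 3.237e-08 m²; R₁ = ρL/(N·A_s) = (2.63×10^-8)(32.1)/(64×3.237e-08) = 0.4076 Ω
Section 2: A = 1.5 mm² = 1.500e-06 m²
R₂ = (2.63×10^-8)(27.9)/(1.500e-06) = 0.4892 Ω
R = R₁ + R₂ = 0.8967 Ω
P = I²R = (11.1)² × 0.8967 = 110 W

110 W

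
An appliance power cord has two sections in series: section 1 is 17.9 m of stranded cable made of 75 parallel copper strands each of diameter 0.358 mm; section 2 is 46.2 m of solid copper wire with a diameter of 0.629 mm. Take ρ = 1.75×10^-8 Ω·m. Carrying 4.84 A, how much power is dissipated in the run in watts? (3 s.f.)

Section 1: A_strand = π(1.7900e-04)² = 1.007e-07 m²; R₁ = ρL/(N·A_s) = (1.75×10^-8)(17.9)/(75×1.007e-07) = 0.04149 Ω
Section 2: A = π(d/2)² = π(3.1450e-04 m)² = 3.107e-07 m²
R₂ = (1.75×10^-8)(46.2)/(3.107e-07) = 2.602 Ω
R = R₁ + R₂ = 2.643 Ω
P = I²R = (4.84)² × 2.643 = 61.9 W

61.9 W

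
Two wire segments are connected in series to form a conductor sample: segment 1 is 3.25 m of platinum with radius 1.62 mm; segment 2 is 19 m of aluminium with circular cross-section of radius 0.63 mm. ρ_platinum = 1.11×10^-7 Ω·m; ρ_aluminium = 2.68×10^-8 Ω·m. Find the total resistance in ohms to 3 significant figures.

0.452 Ω

Segment 1: A = πr² = π(1.6200e-03 m)² = 8.245e-06 m²
R₁ = ρL/A = (1.11×10^-7)(3.25)/(8.245e-06) = 0.04375 Ω
Segment 2: A = πr² = π(6.3000e-04 m)² = 1.247e-06 m²
R₂ = (2.68×10^-8)(19)/(1.247e-06) = 0.4084 Ω
R = R₁ + R₂ = 0.452 Ω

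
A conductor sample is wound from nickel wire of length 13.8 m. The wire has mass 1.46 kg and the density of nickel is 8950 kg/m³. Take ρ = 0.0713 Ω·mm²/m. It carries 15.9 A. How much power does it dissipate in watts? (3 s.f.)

ρ = 0.0713 Ω·mm²/m = 7.13×10^-8 Ω·m
A = m/(density·L) = 1.46/(8950×13.8) = 1.1821e-05 m²
R = ρL/A = (7.13×10^-8)(13.8)/(1.1821e-05) = 0.08324 Ω
P = I²R = (15.9)² × 0.08324 = 21.0 W

21.0 W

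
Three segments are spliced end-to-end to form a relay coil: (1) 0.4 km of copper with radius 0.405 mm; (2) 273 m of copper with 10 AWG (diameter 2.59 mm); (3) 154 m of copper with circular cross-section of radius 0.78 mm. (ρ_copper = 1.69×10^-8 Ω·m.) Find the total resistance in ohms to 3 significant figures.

Seg 1: A = πr² = π(4.0500e-04 m)² = 5.153e-07 m²
R_1 = (1.69×10^-8)(400)/(5.153e-07) = 13.12 Ω
Seg 2: A = π(2.59/2 mm)² = π(1.2950e-03 m)² = 5.269e-06 m²
R_2 = (1.69×10^-8)(273)/(5.269e-06) = 0.8757 Ω
Seg 3: A = πr² = π(7.8000e-04 m)² = 1.911e-06 m²
R_3 = (1.69×10^-8)(154)/(1.911e-06) = 1.362 Ω
R_total = R_1 + R_2 + R_3 = 15.4 Ω

15.4 Ω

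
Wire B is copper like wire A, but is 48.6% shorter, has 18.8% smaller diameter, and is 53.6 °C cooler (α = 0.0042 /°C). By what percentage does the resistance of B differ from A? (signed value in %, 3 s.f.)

R ∝ ρL/d² with ρ ∝ (1+αΔT), so R_B/R_A = (1 − 48.6/100) × (1 − 18.8/100)⁻² × (1 − 0.0042×53.6)
= 0.514 × 1.517 × 0.7749 = 0.6041
(R_B − R_A)/R_A = 0.6041 − 1 = -39.6%

-39.6%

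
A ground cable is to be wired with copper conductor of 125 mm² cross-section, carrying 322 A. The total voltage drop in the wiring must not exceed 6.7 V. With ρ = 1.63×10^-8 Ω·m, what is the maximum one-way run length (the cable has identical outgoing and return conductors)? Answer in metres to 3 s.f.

79.8 m

A = 125 mm² = 1.250e-04 m²
L_max = V_max·A/(2·ρI) = (6.7)(1.250e-04)/(2×1.63×10^-8×322) = 79.8 m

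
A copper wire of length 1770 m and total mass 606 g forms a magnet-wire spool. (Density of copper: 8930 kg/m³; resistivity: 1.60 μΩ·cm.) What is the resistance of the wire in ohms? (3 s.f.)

ρ = 1.60 μΩ·cm = 1.60×10^-8 Ω·m
A = m/(density·L) = 0.606/(8930×1770) = 3.8340e-08 m²
R = ρL/A = (1.60×10^-8)(1770)/(3.8340e-08) = 739 Ω

739 Ω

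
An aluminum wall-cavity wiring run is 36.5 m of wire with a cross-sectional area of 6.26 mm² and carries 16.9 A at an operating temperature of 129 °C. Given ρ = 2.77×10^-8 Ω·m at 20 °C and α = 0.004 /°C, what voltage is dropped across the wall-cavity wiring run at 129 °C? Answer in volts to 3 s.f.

A = 6.26 mm² = 6.260e-06 m²
R₍20₎ = ρL/A = (2.77×10^-8)(36.5)/(6.260e-06) = 0.1615 Ω
R₍129₎ = R₍20₎(1 + αΔT) = 0.1615 × (1 + 0.004×109) = 0.2319 Ω
V = IR = 16.9 × 0.2319 = 3.92 V

3.92 V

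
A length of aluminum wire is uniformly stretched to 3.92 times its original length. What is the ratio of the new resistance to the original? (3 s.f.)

15.4

Volume constant ⇒ A' = A/k with k = 3.92. R' = ρ(kL)/(A/k) = k²R.
Factor = 15.4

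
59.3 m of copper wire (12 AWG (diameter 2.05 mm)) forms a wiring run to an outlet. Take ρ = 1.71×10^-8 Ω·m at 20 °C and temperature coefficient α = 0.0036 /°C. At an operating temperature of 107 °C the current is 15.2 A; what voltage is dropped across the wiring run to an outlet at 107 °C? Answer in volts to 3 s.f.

6.13 V

A = π(2.05/2 mm)² = π(1.0250e-03 m)² = 3.301e-06 m²
R₍20₎ = ρL/A = (1.71×10^-8)(59.3)/(3.301e-06) = 0.3072 Ω
R₍107₎ = R₍20₎(1 + αΔT) = 0.3072 × (1 + 0.0036×87) = 0.4034 Ω
V = IR = 15.2 × 0.4034 = 6.13 V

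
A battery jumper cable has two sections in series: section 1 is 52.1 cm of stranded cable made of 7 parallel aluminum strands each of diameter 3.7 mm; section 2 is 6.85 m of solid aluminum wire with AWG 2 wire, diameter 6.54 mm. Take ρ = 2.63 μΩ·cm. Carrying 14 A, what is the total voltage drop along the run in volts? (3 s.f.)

ρ = 2.63 μΩ·cm = 2.63×10^-8 Ω·m
Section 1: A_strand = π(1.8500e-03)² = 1.075e-05 m²; R₁ = ρL/(N·A_s) = (2.63×10^-8)(0.521)/(7×1.075e-05) = 1.821×10^-4 Ω
Section 2: A = π(6.54/2 mm)² = π(3.2700e-03 m)² = 3.359e-05 m²
R₂ = (2.63×10^-8)(6.85)/(3.359e-05) = 0.005363 Ω
R = R₁ + R₂ = 0.005545 Ω
V = IR = 14 × 0.005545 = 0.0776 V

0.0776 V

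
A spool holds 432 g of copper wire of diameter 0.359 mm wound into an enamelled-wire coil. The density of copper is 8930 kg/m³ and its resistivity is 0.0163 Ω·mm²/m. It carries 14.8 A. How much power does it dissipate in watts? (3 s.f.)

16900 W

ρ = 0.0163 Ω·mm²/m = 1.63×10^-8 Ω·m
A = π(d/2)² = π(1.7950e-04 m)² = 1.0122e-07 m²
L = m/(density·A) = 0.432/(8930×1.0122e-07) = 477.9 m
R = ρL/A = (1.63×10^-8)(477.9)/(1.0122e-07) = 76.96 Ω
P = I²R = (14.8)² × 76.96 = 16900 W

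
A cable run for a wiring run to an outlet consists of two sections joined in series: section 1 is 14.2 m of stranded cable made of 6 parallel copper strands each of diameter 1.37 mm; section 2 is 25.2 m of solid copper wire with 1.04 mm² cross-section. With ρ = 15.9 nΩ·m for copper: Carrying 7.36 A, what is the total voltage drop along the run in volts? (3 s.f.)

3.02 V

ρ = 15.9 nΩ·m = 1.59×10^-8 Ω·m
Section 1: A_strand = π(6.8500e-04)² = 1.474e-06 m²; R₁ = ρL/(N·A_s) = (1.59×10^-8)(14.2)/(6×1.474e-06) = 0.02553 Ω
Section 2: A = 1.04 mm² = 1.040e-06 m²
R₂ = (1.59×10^-8)(25.2)/(1.040e-06) = 0.3853 Ω
R = R₁ + R₂ = 0.4108 Ω
V = IR = 7.36 × 0.4108 = 3.02 V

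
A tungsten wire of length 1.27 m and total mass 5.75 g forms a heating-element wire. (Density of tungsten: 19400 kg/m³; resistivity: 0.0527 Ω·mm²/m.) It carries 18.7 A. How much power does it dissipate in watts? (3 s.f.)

100 W

ρ = 0.0527 Ω·mm²/m = 5.27×10^-8 Ω·m
A = m/(density·L) = 0.00575/(19400×1.27) = 2.3338e-07 m²
R = ρL/A = (5.27×10^-8)(1.27)/(2.3338e-07) = 0.2868 Ω
P = I²R = (18.7)² × 0.2868 = 100 W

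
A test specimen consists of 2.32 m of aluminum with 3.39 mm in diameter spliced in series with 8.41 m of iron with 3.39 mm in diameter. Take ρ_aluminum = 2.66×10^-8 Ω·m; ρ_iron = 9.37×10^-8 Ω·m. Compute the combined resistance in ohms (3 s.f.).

Segment 1: A = π(d/2)² = π(1.6950e-03 m)² = 9.026e-06 m²
R₁ = ρL/A = (2.66×10^-8)(2.32)/(9.026e-06) = 0.006837 Ω
R₂ = (9.37×10^-8)(8.41)/(9.026e-06) = 0.08731 Ω
R = R₁ + R₂ = 0.0941 Ω

0.0941 Ω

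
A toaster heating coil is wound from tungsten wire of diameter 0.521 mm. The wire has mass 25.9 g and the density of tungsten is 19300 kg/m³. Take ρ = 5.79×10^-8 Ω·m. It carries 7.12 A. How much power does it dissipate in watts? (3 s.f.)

A = π(d/2)² = π(2.6050e-04 m)² = 2.1319e-07 m²
L = m/(density·A) = 0.0259/(19300×2.1319e-07) = 6.295 m
R = ρL/A = (5.79×10^-8)(6.295)/(2.1319e-07) = 1.71 Ω
P = I²R = (7.12)² × 1.71 = 86.7 W

86.7 W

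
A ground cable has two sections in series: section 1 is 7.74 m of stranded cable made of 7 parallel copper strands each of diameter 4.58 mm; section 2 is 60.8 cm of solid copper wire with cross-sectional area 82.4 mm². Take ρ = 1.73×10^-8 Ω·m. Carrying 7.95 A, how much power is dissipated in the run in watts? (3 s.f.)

0.0815 W

Section 1: A_strand = π(2.2900e-03)² = 1.647e-05 m²; R₁ = ρL/(N·A_s) = (1.73×10^-8)(7.74)/(7×1.647e-05) = 0.001161 Ω
Section 2: A = 82.4 mm² = 8.240e-05 m²
R₂ = (1.73×10^-8)(0.608)/(8.240e-05) = 1.277×10^-4 Ω
R = R₁ + R₂ = 0.001289 Ω
P = I²R = (7.95)² × 0.001289 = 0.0815 W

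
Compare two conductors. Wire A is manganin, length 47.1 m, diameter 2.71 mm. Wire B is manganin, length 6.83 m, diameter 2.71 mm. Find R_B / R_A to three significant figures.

0.145

R ∝ ρL/d², so R_B/R_A = (L_B/L_A)
= (6.83/47.1) = 0.145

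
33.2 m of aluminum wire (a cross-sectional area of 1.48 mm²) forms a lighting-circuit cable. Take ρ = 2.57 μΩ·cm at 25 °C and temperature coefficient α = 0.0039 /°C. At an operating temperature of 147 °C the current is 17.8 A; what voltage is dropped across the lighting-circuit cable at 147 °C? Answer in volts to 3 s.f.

15.1 V

ρ = 2.57 μΩ·cm = 2.57×10^-8 Ω·m
A = 1.48 mm² = 1.480e-06 m²
R₍25₎ = ρL/A = (2.57×10^-8)(33.2)/(1.480e-06) = 0.5765 Ω
R₍147₎ = R₍25₎(1 + αΔT) = 0.5765 × (1 + 0.0039×122) = 0.8508 Ω
V = IR = 17.8 × 0.8508 = 15.1 V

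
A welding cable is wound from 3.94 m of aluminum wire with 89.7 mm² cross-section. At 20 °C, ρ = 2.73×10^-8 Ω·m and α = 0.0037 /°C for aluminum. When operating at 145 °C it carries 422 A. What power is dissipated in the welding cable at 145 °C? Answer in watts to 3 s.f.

A = 89.7 mm² = 8.970e-05 m²
R₍20₎ = ρL/A = (2.73×10^-8)(3.94)/(8.970e-05) = 0.001199 Ω
R₍145₎ = R₍20₎(1 + αΔT) = 0.001199 × (1 + 0.0037×125) = 0.001754 Ω
P = I²R = (422)² × 0.001754 = 312 W

312 W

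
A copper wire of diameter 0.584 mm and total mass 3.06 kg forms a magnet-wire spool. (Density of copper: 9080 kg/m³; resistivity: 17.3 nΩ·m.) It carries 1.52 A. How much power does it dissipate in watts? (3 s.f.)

188 W

ρ = 17.3 nΩ·m = 1.73×10^-8 Ω·m
A = π(d/2)² = π(2.9200e-04 m)² = 2.6786e-07 m²
L = m/(density·A) = 3.06/(9080×2.6786e-07) = 1258 m
R = ρL/A = (1.73×10^-8)(1258)/(2.6786e-07) = 81.26 Ω
P = I²R = (1.52)² × 81.26 = 188 W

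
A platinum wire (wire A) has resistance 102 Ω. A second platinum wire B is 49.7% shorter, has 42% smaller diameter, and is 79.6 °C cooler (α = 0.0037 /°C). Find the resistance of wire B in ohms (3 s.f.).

108 Ω

R ∝ ρL/d² with ρ ∝ (1+αΔT), so R_B/R_A = (1 − 49.7/100) × (1 − 42/100)⁻² × (1 − 0.0037×79.6)
= 0.503 × 2.973 × 0.7055 = 1.055
R_B = 1.055 × 102 = 108 Ω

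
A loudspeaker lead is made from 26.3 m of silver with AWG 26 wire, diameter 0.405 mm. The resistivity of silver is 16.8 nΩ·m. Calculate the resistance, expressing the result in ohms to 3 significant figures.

ρ = 16.8 nΩ·m = 1.68×10^-8 Ω·m
A = π(0.405/2 mm)² = π(2.0250e-04 m)² = 1.288e-07 m²
R = ρL/A = (1.68×10^-8)(26.3 m)/(1.288e-07 m²) = 3.43 Ω

3.43 Ω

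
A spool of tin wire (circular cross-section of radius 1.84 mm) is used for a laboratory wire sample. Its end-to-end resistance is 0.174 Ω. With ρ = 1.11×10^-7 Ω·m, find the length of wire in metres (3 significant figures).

16.7 m

A = πr² = π(1.8400e-03 m)² = 1.064e-05 m²
L = RA/ρ = (0.174)(1.064e-05)/(1.11×10^-7) = 16.7 m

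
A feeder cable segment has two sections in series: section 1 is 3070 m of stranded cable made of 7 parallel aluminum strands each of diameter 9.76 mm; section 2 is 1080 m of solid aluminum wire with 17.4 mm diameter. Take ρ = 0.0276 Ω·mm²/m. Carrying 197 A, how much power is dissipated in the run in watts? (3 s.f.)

ρ = 0.0276 Ω·mm²/m = 2.76×10^-8 Ω·m
Section 1: A_strand = π(4.8800e-03)² = 7.482e-05 m²; R₁ = ρL/(N·A_s) = (2.76×10^-8)(3070)/(7×7.482e-05) = 0.1618 Ω
Section 2: A = π(d/2)² = π(8.7000e-03 m)² = 2.378e-04 m²
R₂ = (2.76×10^-8)(1080)/(2.378e-04) = 0.1254 Ω
R = R₁ + R₂ = 0.2871 Ω
P = I²R = (197)² × 0.2871 = 11100 W

11100 W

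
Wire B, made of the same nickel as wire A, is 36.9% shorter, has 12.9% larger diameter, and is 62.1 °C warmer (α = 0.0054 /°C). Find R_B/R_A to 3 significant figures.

R ∝ ρL/d² with ρ ∝ (1+αΔT), so R_B/R_A = (1 − 36.9/100) × (1 + 12.9/100)⁻² × (1 + 0.0054×62.1)
= 0.631 × 0.7845 × 1.335 = 0.661

0.661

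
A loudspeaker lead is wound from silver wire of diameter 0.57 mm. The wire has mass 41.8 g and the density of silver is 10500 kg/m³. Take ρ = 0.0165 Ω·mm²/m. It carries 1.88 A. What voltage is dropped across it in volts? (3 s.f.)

1.90 V

ρ = 0.0165 Ω·mm²/m = 1.65×10^-8 Ω·m
A = π(d/2)² = π(2.8500e-04 m)² = 2.5518e-07 m²
L = m/(density·A) = 0.0418/(10500×2.5518e-07) = 15.6 m
R = ρL/A = (1.65×10^-8)(15.6)/(2.5518e-07) = 1.009 Ω
V = IR = 1.88 × 1.009 = 1.90 V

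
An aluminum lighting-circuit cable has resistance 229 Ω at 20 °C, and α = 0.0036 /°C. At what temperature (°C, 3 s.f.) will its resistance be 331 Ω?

144 °C

R = R₀(1 + α(T − T₀)) ⇒ T = T₀ + (R/R₀ − 1)/α
T = 20 + (331/229 − 1)/0.0036 = 20 + (0.4454)/0.0036 = 144 °C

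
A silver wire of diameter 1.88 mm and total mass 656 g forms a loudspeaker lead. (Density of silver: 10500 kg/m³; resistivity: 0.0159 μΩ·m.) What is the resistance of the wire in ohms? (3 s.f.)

0.129 Ω

ρ = 0.0159 μΩ·m = 1.59×10^-8 Ω·m
A = π(d/2)² = π(9.4000e-04 m)² = 2.7759e-06 m²
L = m/(density·A) = 0.656/(10500×2.7759e-06) = 22.51 m
R = ρL/A = (1.59×10^-8)(22.51)/(2.7759e-06) = 0.129 Ω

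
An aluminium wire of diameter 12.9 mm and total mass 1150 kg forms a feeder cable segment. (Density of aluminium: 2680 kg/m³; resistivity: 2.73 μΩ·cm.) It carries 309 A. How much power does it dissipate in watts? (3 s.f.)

65500 W

ρ = 2.73 μΩ·cm = 2.73×10^-8 Ω·m
A = π(d/2)² = π(6.4500e-03 m)² = 1.3070e-04 m²
L = m/(density·A) = 1150/(2680×1.3070e-04) = 3283 m
R = ρL/A = (2.73×10^-8)(3283)/(1.3070e-04) = 0.6858 Ω
P = I²R = (309)² × 0.6858 = 65500 W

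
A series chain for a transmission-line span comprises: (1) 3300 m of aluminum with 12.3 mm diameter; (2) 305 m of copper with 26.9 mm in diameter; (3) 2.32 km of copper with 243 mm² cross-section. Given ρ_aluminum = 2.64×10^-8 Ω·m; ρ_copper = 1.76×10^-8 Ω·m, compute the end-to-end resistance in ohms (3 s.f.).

Seg 1: A = π(d/2)² = π(6.1500e-03 m)² = 1.188e-04 m²
R_1 = (2.64×10^-8)(3300)/(1.188e-04) = 0.7332 Ω
Seg 2: A = π(d/2)² = π(1.3450e-02 m)² = 5.683e-04 m²
R_2 = (1.76×10^-8)(305)/(5.683e-04) = 0.009445 Ω
Seg 3: A = 243 mm² = 2.430e-04 m²
R_3 = (1.76×10^-8)(2320)/(2.430e-04) = 0.168 Ω
R_total = R_1 + R_2 + R_3 = 0.911 Ω

0.911 Ω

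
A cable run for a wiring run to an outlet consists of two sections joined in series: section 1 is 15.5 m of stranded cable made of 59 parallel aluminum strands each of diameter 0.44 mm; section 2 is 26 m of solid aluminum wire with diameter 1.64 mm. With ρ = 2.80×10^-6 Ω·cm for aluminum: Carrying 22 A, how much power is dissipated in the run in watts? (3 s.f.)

190 W

ρ = 2.80×10^-6 Ω·cm = 2.80×10^-8 Ω·m
Section 1: A_strand = π(2.2000e-04)² = 1.521e-07 m²; R₁ = ρL/(N·A_s) = (2.80×10^-8)(15.5)/(59×1.521e-07) = 0.04838 Ω
Section 2: A = π(d/2)² = π(8.2000e-04 m)² = 2.112e-06 m²
R₂ = (2.80×10^-8)(26)/(2.112e-06) = 0.3446 Ω
R = R₁ + R₂ = 0.393 Ω
P = I²R = (22)² × 0.393 = 190 W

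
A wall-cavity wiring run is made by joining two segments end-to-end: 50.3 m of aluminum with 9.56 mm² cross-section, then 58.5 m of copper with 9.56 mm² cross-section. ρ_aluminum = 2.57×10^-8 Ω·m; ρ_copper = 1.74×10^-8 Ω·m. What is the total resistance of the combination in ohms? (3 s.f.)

Segment 1: A = 9.56 mm² = 9.560e-06 m²
R₁ = ρL/A = (2.57×10^-8)(50.3)/(9.560e-06) = 0.1352 Ω
R₂ = (1.74×10^-8)(58.5)/(9.560e-06) = 0.1065 Ω
R = R₁ + R₂ = 0.242 Ω

0.242 Ω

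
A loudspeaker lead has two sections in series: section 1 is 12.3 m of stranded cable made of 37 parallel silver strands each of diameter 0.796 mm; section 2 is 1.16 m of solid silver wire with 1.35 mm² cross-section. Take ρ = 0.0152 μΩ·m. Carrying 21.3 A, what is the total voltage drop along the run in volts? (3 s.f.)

ρ = 0.0152 μΩ·m = 1.52×10^-8 Ω·m
Section 1: A_strand = π(3.9800e-04)² = 4.976e-07 m²; R₁ = ρL/(N·A_s) = (1.52×10^-8)(12.3)/(37×4.976e-07) = 0.01015 Ω
Section 2: A = 1.35 mm² = 1.350e-06 m²
R₂ = (1.52×10^-8)(1.16)/(1.350e-06) = 0.01306 Ω
R = R₁ + R₂ = 0.02321 Ω
V = IR = 21.3 × 0.02321 = 0.494 V

0.494 V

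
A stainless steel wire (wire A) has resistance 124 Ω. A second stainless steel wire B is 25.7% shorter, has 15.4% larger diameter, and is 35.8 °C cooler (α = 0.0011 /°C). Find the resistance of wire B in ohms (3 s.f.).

66.5 Ω

R ∝ ρL/d² with ρ ∝ (1+αΔT), so R_B/R_A = (1 − 25.7/100) × (1 + 15.4/100)⁻² × (1 − 0.0011×35.8)
= 0.743 × 0.7509 × 0.9606 = 0.536
R_B = 0.536 × 124 = 66.5 Ω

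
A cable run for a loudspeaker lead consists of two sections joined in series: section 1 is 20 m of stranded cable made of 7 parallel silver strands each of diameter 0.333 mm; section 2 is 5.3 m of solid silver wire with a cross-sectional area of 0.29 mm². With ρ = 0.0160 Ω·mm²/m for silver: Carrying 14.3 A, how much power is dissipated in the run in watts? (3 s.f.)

167 W

ρ = 0.0160 Ω·mm²/m = 1.60×10^-8 Ω·m
Section 1: A_strand = π(1.6650e-04)² = 8.709e-08 m²; R₁ = ρL/(N·A_s) = (1.60×10^-8)(20)/(7×8.709e-08) = 0.5249 Ω
Section 2: A = 0.29 mm² = 2.900e-07 m²
R₂ = (1.60×10^-8)(5.3)/(2.900e-07) = 0.2924 Ω
R = R₁ + R₂ = 0.8173 Ω
P = I²R = (14.3)² × 0.8173 = 167 W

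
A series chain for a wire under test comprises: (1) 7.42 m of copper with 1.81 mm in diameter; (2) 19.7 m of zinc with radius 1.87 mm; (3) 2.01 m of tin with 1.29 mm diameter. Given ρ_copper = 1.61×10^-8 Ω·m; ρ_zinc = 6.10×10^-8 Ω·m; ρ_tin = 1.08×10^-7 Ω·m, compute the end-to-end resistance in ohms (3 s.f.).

Seg 1: A = π(d/2)² = π(9.0500e-04 m)² = 2.573e-06 m²
R_1 = (1.61×10^-8)(7.42)/(2.573e-06) = 0.04643 Ω
Seg 2: A = πr² = π(1.8700e-03 m)² = 1.099e-05 m²
R_2 = (6.10×10^-8)(19.7)/(1.099e-05) = 0.1094 Ω
Seg 3: A = π(d/2)² = π(6.4500e-04 m)² = 1.307e-06 m²
R_3 = (1.08×10^-7)(2.01)/(1.307e-06) = 0.1661 Ω
R_total = R_1 + R_2 + R_3 = 0.322 Ω

0.322 Ω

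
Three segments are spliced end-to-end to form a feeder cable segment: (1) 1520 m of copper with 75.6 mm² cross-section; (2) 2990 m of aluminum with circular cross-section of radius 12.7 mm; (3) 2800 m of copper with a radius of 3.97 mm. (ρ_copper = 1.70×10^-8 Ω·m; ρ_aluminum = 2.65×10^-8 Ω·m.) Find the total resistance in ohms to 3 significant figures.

Seg 1: A = 75.6 mm² = 7.560e-05 m²
R_1 = (1.70×10^-8)(1520)/(7.560e-05) = 0.3418 Ω
Seg 2: A = πr² = π(1.2700e-02 m)² = 5.067e-04 m²
R_2 = (2.65×10^-8)(2990)/(5.067e-04) = 0.1564 Ω
Seg 3: A = πr² = π(3.9700e-03 m)² = 4.951e-05 m²
R_3 = (1.70×10^-8)(2800)/(4.951e-05) = 0.9613 Ω
R_total = R_1 + R_2 + R_3 = 1.46 Ω

1.46 Ω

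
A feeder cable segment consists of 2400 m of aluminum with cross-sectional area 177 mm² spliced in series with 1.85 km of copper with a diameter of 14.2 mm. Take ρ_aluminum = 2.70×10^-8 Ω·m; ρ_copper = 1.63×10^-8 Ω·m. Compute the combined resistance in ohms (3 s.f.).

Segment 1: A = 177 mm² = 1.770e-04 m²
R₁ = ρL/A = (2.70×10^-8)(2400)/(1.770e-04) = 0.3661 Ω
Segment 2: A = π(d/2)² = π(7.1000e-03 m)² = 1.584e-04 m²
R₂ = (1.63×10^-8)(1850)/(1.584e-04) = 0.1904 Ω
R = R₁ + R₂ = 0.557 Ω

0.557 Ω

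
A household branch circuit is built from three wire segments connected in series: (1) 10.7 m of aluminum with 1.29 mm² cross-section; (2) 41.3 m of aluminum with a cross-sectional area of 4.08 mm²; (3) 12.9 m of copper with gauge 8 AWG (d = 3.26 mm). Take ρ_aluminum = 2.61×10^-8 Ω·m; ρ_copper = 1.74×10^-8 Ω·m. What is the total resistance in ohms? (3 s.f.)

Seg 1: A = 1.29 mm² = 1.290e-06 m²
R_1 = (2.61×10^-8)(10.7)/(1.290e-06) = 0.2165 Ω
Seg 2: A = 4.08 mm² = 4.080e-06 m²
R_2 = (2.61×10^-8)(41.3)/(4.080e-06) = 0.2642 Ω
Seg 3: A = π(3.26/2 mm)² = π(1.6300e-03 m)² = 8.347e-06 m²
R_3 = (1.74×10^-8)(12.9)/(8.347e-06) = 0.02689 Ω
R_total = R_1 + R_2 + R_3 = 0.508 Ω

0.508 Ω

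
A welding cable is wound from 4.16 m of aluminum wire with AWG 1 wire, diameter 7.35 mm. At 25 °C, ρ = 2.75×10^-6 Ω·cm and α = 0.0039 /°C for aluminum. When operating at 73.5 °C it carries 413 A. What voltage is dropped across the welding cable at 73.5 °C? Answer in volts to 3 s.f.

1.32 V

ρ = 2.75×10^-6 Ω·cm = 2.75×10^-8 Ω·m
A = π(7.35/2 mm)² = π(3.6750e-03 m)² = 4.243e-05 m²
R₍25₎ = ρL/A = (2.75×10^-8)(4.16)/(4.243e-05) = 0.002696 Ω
R₍73.5₎ = R₍25₎(1 + αΔT) = 0.002696 × (1 + 0.0039×48.5) = 0.003206 Ω
V = IR = 413 × 0.003206 = 1.32 V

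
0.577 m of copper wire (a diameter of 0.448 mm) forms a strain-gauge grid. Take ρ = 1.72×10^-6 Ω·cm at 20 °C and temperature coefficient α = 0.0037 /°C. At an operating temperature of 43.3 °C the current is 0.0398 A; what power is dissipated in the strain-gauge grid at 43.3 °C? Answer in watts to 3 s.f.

ρ = 1.72×10^-6 Ω·cm = 1.72×10^-8 Ω·m
A = π(d/2)² = π(2.2400e-04 m)² = 1.576e-07 m²
R₍20₎ = ρL/A = (1.72×10^-8)(0.577)/(1.576e-07) = 0.06296 Ω
R₍43.3₎ = R₍20₎(1 + αΔT) = 0.06296 × (1 + 0.0037×23.3) = 0.06839 Ω
P = I²R = (0.0398)² × 0.06839 = 1.08×10^-4 W

1.08×10^-4 W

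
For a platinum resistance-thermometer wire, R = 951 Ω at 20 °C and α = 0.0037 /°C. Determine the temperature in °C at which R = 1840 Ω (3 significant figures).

273 °C

R = R₀(1 + α(T − T₀)) ⇒ T = T₀ + (R/R₀ − 1)/α
T = 20 + (1840/951 − 1)/0.0037 = 20 + (0.9348)/0.0037 = 273 °C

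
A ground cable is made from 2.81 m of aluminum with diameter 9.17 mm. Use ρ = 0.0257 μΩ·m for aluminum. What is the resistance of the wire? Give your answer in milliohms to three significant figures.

ρ = 0.0257 μΩ·m = 2.57×10^-8 Ω·m
A = π(d/2)² = π(4.5850e-03 m)² = 6.604e-05 m²
R = ρL/A = (2.57×10^-8)(2.81 m)/(6.604e-05 m²) = 1.09 mΩ

1.09 mΩ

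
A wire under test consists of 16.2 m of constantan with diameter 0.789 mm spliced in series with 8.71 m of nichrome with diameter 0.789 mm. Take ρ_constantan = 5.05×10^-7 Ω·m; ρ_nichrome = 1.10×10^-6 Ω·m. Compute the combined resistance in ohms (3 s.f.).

36.3 Ω

Segment 1: A = π(d/2)² = π(3.9450e-04 m)² = 4.889e-07 m²
R₁ = ρL/A = (5.05×10^-7)(16.2)/(4.889e-07) = 16.73 Ω
R₂ = (1.10×10^-6)(8.71)/(4.889e-07) = 19.6 Ω
R = R₁ + R₂ = 36.3 Ω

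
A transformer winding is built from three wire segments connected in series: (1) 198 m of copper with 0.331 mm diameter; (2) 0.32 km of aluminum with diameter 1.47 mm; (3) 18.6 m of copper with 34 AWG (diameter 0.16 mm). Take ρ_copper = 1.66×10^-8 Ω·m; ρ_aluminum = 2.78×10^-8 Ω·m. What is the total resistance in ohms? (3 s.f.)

Seg 1: A = π(d/2)² = π(1.6550e-04 m)² = 8.605e-08 m²
R_1 = (1.66×10^-8)(198)/(8.605e-08) = 38.2 Ω
Seg 2: A = π(d/2)² = π(7.3500e-04 m)² = 1.697e-06 m²
R_2 = (2.78×10^-8)(320)/(1.697e-06) = 5.242 Ω
Seg 3: A = π(0.16/2 mm)² = π(8.0000e-05 m)² = 2.011e-08 m²
R_3 = (1.66×10^-8)(18.6)/(2.011e-08) = 15.36 Ω
R_total = R_1 + R_2 + R_3 = 58.8 Ω

58.8 Ω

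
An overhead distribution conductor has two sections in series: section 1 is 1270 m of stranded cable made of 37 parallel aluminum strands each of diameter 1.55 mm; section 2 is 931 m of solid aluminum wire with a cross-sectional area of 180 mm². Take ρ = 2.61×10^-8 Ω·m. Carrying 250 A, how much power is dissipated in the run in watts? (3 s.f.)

Section 1: A_strand = π(7.7500e-04)² = 1.887e-06 m²; R₁ = ρL/(N·A_s) = (2.61×10^-8)(1270)/(37×1.887e-06) = 0.4748 Ω
Section 2: A = 180 mm² = 1.800e-04 m²
R₂ = (2.61×10^-8)(931)/(1.800e-04) = 0.135 Ω
R = R₁ + R₂ = 0.6098 Ω
P = I²R = (250)² × 0.6098 = 38100 W

38100 W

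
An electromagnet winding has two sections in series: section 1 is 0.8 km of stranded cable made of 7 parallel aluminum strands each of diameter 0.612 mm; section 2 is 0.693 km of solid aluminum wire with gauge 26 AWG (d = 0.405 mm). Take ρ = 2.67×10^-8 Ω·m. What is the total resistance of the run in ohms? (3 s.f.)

Section 1: A_strand = π(3.0600e-04)² = 2.942e-07 m²; R₁ = ρL/(N·A_s) = (2.67×10^-8)(800)/(7×2.942e-07) = 10.37 Ω
Section 2: A = π(0.405/2 mm)² = π(2.0250e-04 m)² = 1.288e-07 m²
R₂ = (2.67×10^-8)(693)/(1.288e-07) = 143.6 Ω
R = R₁ + R₂ = 154 Ω

154 Ω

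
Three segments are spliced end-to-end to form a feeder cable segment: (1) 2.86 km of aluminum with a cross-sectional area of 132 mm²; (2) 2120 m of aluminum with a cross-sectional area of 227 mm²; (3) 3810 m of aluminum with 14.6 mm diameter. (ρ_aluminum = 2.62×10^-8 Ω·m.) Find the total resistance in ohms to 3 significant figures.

1.41 Ω

Seg 1: A = 132 mm² = 1.320e-04 m²
R_1 = (2.62×10^-8)(2860)/(1.320e-04) = 0.5677 Ω
Seg 2: A = 227 mm² = 2.270e-04 m²
R_2 = (2.62×10^-8)(2120)/(2.270e-04) = 0.2447 Ω
Seg 3: A = π(d/2)² = π(7.3000e-03 m)² = 1.674e-04 m²
R_3 = (2.62×10^-8)(3810)/(1.674e-04) = 0.5963 Ω
R_total = R_1 + R_2 + R_3 = 1.41 Ω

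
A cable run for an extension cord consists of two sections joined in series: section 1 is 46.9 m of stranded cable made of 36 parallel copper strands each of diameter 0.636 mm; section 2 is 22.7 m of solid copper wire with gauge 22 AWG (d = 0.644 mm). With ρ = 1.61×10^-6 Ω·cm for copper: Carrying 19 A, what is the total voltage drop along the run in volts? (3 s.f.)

ρ = 1.61×10^-6 Ω·cm = 1.61×10^-8 Ω·m
Section 1: A_strand = π(3.1800e-04)² = 3.177e-07 m²; R₁ = ρL/(N·A_s) = (1.61×10^-8)(46.9)/(36×3.177e-07) = 0.06602 Ω
Section 2: A = π(0.644/2 mm)² = π(3.2200e-04 m)² = 3.257e-07 m²
R₂ = (1.61×10^-8)(22.7)/(3.257e-07) = 1.122 Ω
R = R₁ + R₂ = 1.188 Ω
V = IR = 19 × 1.188 = 22.6 V

22.6 V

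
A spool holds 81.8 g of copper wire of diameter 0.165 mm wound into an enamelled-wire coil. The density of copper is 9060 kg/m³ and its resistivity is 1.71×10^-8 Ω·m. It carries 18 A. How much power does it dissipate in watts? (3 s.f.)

1.09×10^5 W

A = π(d/2)² = π(8.2500e-05 m)² = 2.1382e-08 m²
L = m/(density·A) = 0.0818/(9060×2.1382e-08) = 422.2 m
R = ρL/A = (1.71×10^-8)(422.2)/(2.1382e-08) = 337.7 Ω
P = I²R = (18)² × 337.7 = 1.09×10^5 W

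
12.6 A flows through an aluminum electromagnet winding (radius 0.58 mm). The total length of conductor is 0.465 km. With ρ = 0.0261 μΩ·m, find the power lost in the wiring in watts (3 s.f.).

ρ = 0.0261 μΩ·m = 2.61×10^-8 Ω·m
A = πr² = π(5.8000e-04 m)² = 1.057e-06 m²
R = ρL/A = (2.61×10^-8)(465)/(1.057e-06) = 11.48 Ω
P = I²R = (12.6)² × 11.48 = 1820 W

1820 W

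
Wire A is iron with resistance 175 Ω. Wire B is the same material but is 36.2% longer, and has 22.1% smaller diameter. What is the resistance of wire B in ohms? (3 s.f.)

393 Ω

R ∝ L/d², so R_B/R_A = (1 + 36.2/100) × (1 − 22.1/100)⁻²
= 1.362 × 1.648 = 2.244
R_B = 2.244 × 175 = 393 Ω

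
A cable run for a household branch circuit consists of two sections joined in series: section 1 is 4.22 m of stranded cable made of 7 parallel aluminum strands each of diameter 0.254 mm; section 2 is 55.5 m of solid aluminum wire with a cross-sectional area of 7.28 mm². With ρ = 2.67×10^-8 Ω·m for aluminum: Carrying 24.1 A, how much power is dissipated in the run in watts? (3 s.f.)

303 W

Section 1: A_strand = π(1.2700e-04)² = 5.067e-08 m²; R₁ = ρL/(N·A_s) = (2.67×10^-8)(4.22)/(7×5.067e-08) = 0.3177 Ω
Section 2: A = 7.28 mm² = 7.280e-06 m²
R₂ = (2.67×10^-8)(55.5)/(7.280e-06) = 0.2036 Ω
R = R₁ + R₂ = 0.5212 Ω
P = I²R = (24.1)² × 0.5212 = 303 W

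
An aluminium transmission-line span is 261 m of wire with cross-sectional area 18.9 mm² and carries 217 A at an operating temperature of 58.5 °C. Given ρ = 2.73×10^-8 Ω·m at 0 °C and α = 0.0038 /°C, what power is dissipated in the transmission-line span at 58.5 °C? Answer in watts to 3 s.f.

A = 18.9 mm² = 1.890e-05 m²
R₍0₎ = ρL/A = (2.73×10^-8)(261)/(1.890e-05) = 0.377 Ω
R₍58.5₎ = R₍0₎(1 + αΔT) = 0.377 × (1 + 0.0038×58.5) = 0.4608 Ω
P = I²R = (217)² × 0.4608 = 21700 W

21700 W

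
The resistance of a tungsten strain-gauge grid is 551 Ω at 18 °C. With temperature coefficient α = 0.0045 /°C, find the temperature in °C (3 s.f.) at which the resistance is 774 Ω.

R = R₀(1 + α(T − T₀)) ⇒ T = T₀ + (R/R₀ − 1)/α
T = 18 + (774/551 − 1)/0.0045 = 18 + (0.4047)/0.0045 = 108 °C

108 °C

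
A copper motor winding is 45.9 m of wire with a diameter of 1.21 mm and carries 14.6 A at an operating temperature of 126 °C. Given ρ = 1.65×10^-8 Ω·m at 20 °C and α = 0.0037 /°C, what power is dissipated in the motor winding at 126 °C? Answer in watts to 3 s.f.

195 W

A = π(d/2)² = π(6.0500e-04 m)² = 1.150e-06 m²
R₍20₎ = ρL/A = (1.65×10^-8)(45.9)/(1.150e-06) = 0.6586 Ω
R₍126₎ = R₍20₎(1 + αΔT) = 0.6586 × (1 + 0.0037×106) = 0.9169 Ω
P = I²R = (14.6)² × 0.9169 = 195 W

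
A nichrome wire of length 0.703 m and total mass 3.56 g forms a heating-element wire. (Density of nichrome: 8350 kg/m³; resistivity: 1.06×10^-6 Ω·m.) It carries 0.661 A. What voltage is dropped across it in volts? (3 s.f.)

A = m/(density·L) = 0.00356/(8350×0.703) = 6.0647e-07 m²
R = ρL/A = (1.06×10^-6)(0.703)/(6.0647e-07) = 1.229 Ω
V = IR = 0.661 × 1.229 = 0.812 V

0.812 V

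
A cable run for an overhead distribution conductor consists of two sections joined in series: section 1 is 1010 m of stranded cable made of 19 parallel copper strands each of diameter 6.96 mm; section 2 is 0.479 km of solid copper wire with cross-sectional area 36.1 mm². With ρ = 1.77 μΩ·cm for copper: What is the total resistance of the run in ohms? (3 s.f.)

0.260 Ω

ρ = 1.77 μΩ·cm = 1.77×10^-8 Ω·m
Section 1: A_strand = π(3.4800e-03)² = 3.805e-05 m²; R₁ = ρL/(N·A_s) = (1.77×10^-8)(1010)/(19×3.805e-05) = 0.02473 Ω
Section 2: A = 36.1 mm² = 3.610e-05 m²
R₂ = (1.77×10^-8)(479)/(3.610e-05) = 0.2349 Ω
R = R₁ + R₂ = 0.260 Ω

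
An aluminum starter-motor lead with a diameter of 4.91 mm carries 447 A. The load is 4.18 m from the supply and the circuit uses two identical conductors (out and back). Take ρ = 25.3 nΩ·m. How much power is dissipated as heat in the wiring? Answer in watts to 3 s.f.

ρ = 25.3 nΩ·m = 2.53×10^-8 Ω·m
A = π(d/2)² = π(2.4550e-03 m)² = 1.893e-05 m²
Total conductor length (both ways) L = 2 × 4.18 = 8.36 m
R = ρL/A = (2.53×10^-8)(8.36)/(1.893e-05) = 0.01117 Ω
P = I²R = (447)² × 0.01117 = 2230 W

2230 W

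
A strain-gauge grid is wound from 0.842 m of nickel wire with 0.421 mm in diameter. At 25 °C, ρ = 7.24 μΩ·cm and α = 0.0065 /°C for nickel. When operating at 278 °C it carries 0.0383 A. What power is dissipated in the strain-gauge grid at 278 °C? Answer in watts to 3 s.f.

ρ = 7.24 μΩ·cm = 7.24×10^-8 Ω·m
A = π(d/2)² = π(2.1050e-04 m)² = 1.392e-07 m²
R₍25₎ = ρL/A = (7.24×10^-8)(0.842)/(1.392e-07) = 0.4379 Ω
R₍278₎ = R₍25₎(1 + αΔT) = 0.4379 × (1 + 0.0065×253) = 1.158 Ω
P = I²R = (0.0383)² × 1.158 = 0.00170 W

0.00170 W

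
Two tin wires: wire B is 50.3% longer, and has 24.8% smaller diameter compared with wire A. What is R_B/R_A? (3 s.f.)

R ∝ L/d², so R_B/R_A = (1 + 50.3/100) × (1 − 24.8/100)⁻²
= 1.503 × 1.768 = 2.66

2.66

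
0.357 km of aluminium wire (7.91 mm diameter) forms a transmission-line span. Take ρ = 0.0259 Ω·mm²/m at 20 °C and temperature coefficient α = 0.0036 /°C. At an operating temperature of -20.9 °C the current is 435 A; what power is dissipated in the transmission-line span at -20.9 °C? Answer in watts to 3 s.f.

ρ = 0.0259 Ω·mm²/m = 2.59×10^-8 Ω·m
A = π(d/2)² = π(3.9550e-03 m)² = 4.914e-05 m²
R₍20₎ = ρL/A = (2.59×10^-8)(357)/(4.914e-05) = 0.1882 Ω
R₍-20.9₎ = R₍20₎(1 + αΔT) = 0.1882 × (1 + 0.0036×-40.9) = 0.1605 Ω
P = I²R = (435)² × 0.1605 = 30400 W

30400 W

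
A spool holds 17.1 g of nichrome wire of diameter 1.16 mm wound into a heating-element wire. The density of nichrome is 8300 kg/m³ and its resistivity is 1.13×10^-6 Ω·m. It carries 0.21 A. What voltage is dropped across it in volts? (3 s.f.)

0.438 V

A = π(d/2)² = π(5.8000e-04 m)² = 1.0568e-06 m²
L = m/(density·A) = 0.0171/(8300×1.0568e-06) = 1.949 m
R = ρL/A = (1.13×10^-6)(1.949)/(1.0568e-06) = 2.084 Ω
V = IR = 0.21 × 2.084 = 0.438 V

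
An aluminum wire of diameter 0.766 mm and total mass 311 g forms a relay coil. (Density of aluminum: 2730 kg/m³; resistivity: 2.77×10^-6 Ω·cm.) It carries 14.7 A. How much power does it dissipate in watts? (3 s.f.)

ρ = 2.77×10^-6 Ω·cm = 2.77×10^-8 Ω·m
A = π(d/2)² = π(3.8300e-04 m)² = 4.6084e-07 m²
L = m/(density·A) = 0.311/(2730×4.6084e-07) = 247.2 m
R = ρL/A = (2.77×10^-8)(247.2)/(4.6084e-07) = 14.86 Ω
P = I²R = (14.7)² × 14.86 = 3210 W

3210 W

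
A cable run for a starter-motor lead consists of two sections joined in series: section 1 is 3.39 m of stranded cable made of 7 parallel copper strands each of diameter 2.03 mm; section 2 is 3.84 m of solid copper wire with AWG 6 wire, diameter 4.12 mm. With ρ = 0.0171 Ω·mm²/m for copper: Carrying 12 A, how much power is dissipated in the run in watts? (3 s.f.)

1.08 W

ρ = 0.0171 Ω·mm²/m = 1.71×10^-8 Ω·m
Section 1: A_strand = π(1.0150e-03)² = 3.237e-06 m²; R₁ = ρL/(N·A_s) = (1.71×10^-8)(3.39)/(7×3.237e-06) = 0.002559 Ω
Section 2: A = π(4.12/2 mm)² = π(2.0600e-03 m)² = 1.333e-05 m²
R₂ = (1.71×10^-8)(3.84)/(1.333e-05) = 0.004925 Ω
R = R₁ + R₂ = 0.007484 Ω
P = I²R = (12)² × 0.007484 = 1.08 W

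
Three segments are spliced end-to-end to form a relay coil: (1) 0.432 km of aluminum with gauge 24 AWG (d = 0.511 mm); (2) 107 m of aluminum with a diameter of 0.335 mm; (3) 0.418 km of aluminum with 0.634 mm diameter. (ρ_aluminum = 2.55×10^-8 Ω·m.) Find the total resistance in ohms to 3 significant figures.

118 Ω

Seg 1: A = π(0.511/2 mm)² = π(2.5550e-04 m)² = 2.051e-07 m²
R_1 = (2.55×10^-8)(432)/(2.051e-07) = 53.71 Ω
Seg 2: A = π(d/2)² = π(1.6750e-04 m)² = 8.814e-08 m²
R_2 = (2.55×10^-8)(107)/(8.814e-08) = 30.96 Ω
Seg 3: A = π(d/2)² = π(3.1700e-04 m)² = 3.157e-07 m²
R_3 = (2.55×10^-8)(418)/(3.157e-07) = 33.76 Ω
R_total = R_1 + R_2 + R_3 = 118 Ω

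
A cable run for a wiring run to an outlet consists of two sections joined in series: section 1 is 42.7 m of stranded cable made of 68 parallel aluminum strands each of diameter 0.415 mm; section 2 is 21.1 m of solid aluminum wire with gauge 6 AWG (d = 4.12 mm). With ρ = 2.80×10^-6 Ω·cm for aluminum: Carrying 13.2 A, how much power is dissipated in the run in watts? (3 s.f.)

30.4 W

ρ = 2.80×10^-6 Ω·cm = 2.80×10^-8 Ω·m
Section 1: A_strand = π(2.0750e-04)² = 1.353e-07 m²; R₁ = ρL/(N·A_s) = (2.80×10^-8)(42.7)/(68×1.353e-07) = 0.13 Ω
Section 2: A = π(4.12/2 mm)² = π(2.0600e-03 m)² = 1.333e-05 m²
R₂ = (2.80×10^-8)(21.1)/(1.333e-05) = 0.04432 Ω
R = R₁ + R₂ = 0.1743 Ω
P = I²R = (13.2)² × 0.1743 = 30.4 W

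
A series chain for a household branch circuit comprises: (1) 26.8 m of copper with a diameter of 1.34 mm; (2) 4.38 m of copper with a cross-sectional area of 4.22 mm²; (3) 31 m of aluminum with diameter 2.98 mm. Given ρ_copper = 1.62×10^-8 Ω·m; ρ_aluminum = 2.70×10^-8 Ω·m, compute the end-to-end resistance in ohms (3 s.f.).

0.445 Ω

Seg 1: A = π(d/2)² = π(6.7000e-04 m)² = 1.410e-06 m²
R_1 = (1.62×10^-8)(26.8)/(1.410e-06) = 0.3079 Ω
Seg 2: A = 4.22 mm² = 4.220e-06 m²
R_2 = (1.62×10^-8)(4.38)/(4.220e-06) = 0.01681 Ω
Seg 3: A = π(d/2)² = π(1.4900e-03 m)² = 6.975e-06 m²
R_3 = (2.70×10^-8)(31)/(6.975e-06) = 0.12 Ω
R_total = R_1 + R_2 + R_3 = 0.445 Ω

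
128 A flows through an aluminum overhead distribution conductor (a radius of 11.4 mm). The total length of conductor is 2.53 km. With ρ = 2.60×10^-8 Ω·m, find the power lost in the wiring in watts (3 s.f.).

A = πr² = π(1.1400e-02 m)² = 4.083e-04 m²
R = ρL/A = (2.60×10^-8)(2530)/(4.083e-04) = 0.1611 Ω
P = I²R = (128)² × 0.1611 = 2640 W

2640 W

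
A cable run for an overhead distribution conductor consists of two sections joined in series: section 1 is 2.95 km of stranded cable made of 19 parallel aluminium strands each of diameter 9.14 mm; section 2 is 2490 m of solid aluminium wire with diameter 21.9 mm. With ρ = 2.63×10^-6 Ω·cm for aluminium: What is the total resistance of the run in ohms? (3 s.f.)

0.236 Ω

ρ = 2.63×10^-6 Ω·cm = 2.63×10^-8 Ω·m
Section 1: A_strand = π(4.5700e-03)² = 6.561e-05 m²; R₁ = ρL/(N·A_s) = (2.63×10^-8)(2950)/(19×6.561e-05) = 0.06224 Ω
Section 2: A = π(d/2)² = π(1.0950e-02 m)² = 3.767e-04 m²
R₂ = (2.63×10^-8)(2490)/(3.767e-04) = 0.1739 Ω
R = R₁ + R₂ = 0.236 Ω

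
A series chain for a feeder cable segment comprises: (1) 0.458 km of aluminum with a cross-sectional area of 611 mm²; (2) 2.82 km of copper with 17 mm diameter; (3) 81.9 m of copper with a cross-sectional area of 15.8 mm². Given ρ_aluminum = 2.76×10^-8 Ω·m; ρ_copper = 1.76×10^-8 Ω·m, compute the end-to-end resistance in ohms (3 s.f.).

0.331 Ω

Seg 1: A = 611 mm² = 6.110e-04 m²
R_1 = (2.76×10^-8)(458)/(6.110e-04) = 0.02069 Ω
Seg 2: A = π(d/2)² = π(8.5000e-03 m)² = 2.270e-04 m²
R_2 = (1.76×10^-8)(2820)/(2.270e-04) = 0.2187 Ω
Seg 3: A = 15.8 mm² = 1.580e-05 m²
R_3 = (1.76×10^-8)(81.9)/(1.580e-05) = 0.09123 Ω
R_total = R_1 + R_2 + R_3 = 0.331 Ω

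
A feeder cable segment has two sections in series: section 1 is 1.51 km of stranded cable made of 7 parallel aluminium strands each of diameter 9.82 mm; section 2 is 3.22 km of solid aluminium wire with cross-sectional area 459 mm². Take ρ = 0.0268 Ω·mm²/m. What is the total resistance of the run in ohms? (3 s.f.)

0.264 Ω

ρ = 0.0268 Ω·mm²/m = 2.68×10^-8 Ω·m
Section 1: A_strand = π(4.9100e-03)² = 7.574e-05 m²; R₁ = ρL/(N·A_s) = (2.68×10^-8)(1510)/(7×7.574e-05) = 0.07633 Ω
Section 2: A = 459 mm² = 4.590e-04 m²
R₂ = (2.68×10^-8)(3220)/(4.590e-04) = 0.188 Ω
R = R₁ + R₂ = 0.264 Ω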